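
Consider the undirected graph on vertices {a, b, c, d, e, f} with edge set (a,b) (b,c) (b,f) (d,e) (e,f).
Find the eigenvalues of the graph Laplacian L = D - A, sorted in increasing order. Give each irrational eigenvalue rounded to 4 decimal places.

Each diagonal entry of L is the vertex degree and each off-diagonal entry is -1 where an edge is present, 0 otherwise; in the order [a, b, c, d, e, f] the diagonal is [1, 3, 1, 1, 2, 2]. Since every row of L sums to 0, the all-ones vector is in the kernel and 0 is an eigenvalue. There is one zero in the spectrum, matching the 1 component. By the matrix-tree theorem the graph has (1/6) * product of the nonzero eigenvalues = 1 spanning tree.

[0, 0.3249, 1, 1.4608, 3, 4.2143]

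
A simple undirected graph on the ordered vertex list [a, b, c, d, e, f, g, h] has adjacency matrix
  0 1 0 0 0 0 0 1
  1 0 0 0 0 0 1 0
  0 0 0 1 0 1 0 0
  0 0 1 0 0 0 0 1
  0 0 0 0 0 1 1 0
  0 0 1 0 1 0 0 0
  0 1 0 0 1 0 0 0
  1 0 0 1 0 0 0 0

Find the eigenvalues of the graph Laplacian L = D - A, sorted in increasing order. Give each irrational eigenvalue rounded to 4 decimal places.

Each diagonal entry of L is the vertex degree and each off-diagonal entry is -1 where an edge is present, 0 otherwise; in the order [a, b, c, d, e, f, g, h] the diagonal is [2, 2, 2, 2, 2, 2, 2, 2]. L is symmetric positive semidefinite, so every eigenvalue is real and nonnegative. There is one zero in the spectrum, matching the 1 component.

[0, 0.5858, 0.5858, 2, 2, 3.4142, 3.4142, 4]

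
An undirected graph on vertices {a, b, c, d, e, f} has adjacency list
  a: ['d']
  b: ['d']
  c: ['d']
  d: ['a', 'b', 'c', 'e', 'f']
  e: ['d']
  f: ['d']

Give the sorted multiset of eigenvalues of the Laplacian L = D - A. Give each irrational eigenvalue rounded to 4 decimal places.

Reading degrees in the order [a, b, c, d, e, f] gives [1, 1, 1, 5, 1, 1]; set D = diag(1, 1, 1, 5, 1, 1) and form L = D - A. The multiplicity of 0 as a Laplacian eigenvalue equals the number of connected components. By the matrix-tree theorem the graph has (1/6) * product of the nonzero eigenvalues = 1 spanning tree. There is one zero in the spectrum, matching the 1 component.

[0, 1, 1, 1, 1, 6]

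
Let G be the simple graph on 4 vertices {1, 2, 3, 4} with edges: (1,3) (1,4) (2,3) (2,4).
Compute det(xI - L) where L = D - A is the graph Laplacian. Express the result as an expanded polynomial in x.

Each diagonal entry of L is the vertex degree and each off-diagonal entry is -1 where an edge is present, 0 otherwise; in the order [1, 2, 3, 4] the diagonal is [2, 2, 2, 2]. L has integer entries, so p(x) = det(xI - L) has integer coefficients. Expanding the determinant yields x^4 - 8x^3 + 20x^2 - 16x. The coefficient of x^3 equals -trace(L) = -8, matching the sum of degrees. The largest eigenvalue, 4, is at most the vertex count 4.

x^4 - 8x^3 + 20x^2 - 16x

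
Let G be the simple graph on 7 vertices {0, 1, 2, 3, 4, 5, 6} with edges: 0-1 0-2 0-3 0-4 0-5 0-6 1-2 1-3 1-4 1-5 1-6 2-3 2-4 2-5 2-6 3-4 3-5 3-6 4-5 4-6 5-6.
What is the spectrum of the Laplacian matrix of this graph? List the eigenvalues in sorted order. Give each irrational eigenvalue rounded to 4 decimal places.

[0, 7, 7, 7, 7, 7, 7]

With the vertex order [0, 1, 2, 3, 4, 5, 6], the degrees are [6, 6, 6, 6, 6, 6, 6], giving D = diag(6, 6, 6, 6, 6, 6, 6) and L = D - A. The multiplicity of 0 as a Laplacian eigenvalue equals the number of connected components. The single zero eigenvalue shows the graph is connected.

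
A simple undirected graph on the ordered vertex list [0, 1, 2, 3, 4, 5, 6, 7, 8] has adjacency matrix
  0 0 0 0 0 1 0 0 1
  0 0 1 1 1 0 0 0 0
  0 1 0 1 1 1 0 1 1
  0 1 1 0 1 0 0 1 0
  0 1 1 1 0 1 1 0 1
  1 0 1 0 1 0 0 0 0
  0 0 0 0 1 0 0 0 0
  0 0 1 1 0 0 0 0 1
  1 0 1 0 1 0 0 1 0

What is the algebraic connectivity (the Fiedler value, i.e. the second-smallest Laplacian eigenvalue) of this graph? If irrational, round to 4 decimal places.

Each diagonal entry of L is the vertex degree and each off-diagonal entry is -1 where an edge is present, 0 otherwise; in the order [0, 1, 2, 3, 4, 5, 6, 7, 8] the diagonal is [2, 3, 6, 4, 6, 3, 1, 3, 4]. The sorted Laplacian eigenvalues are [0, 0.9199, 1.4602, 2.5762, 3.3344, 4.3210, 4.9843, 7.1169, 7.2871]; the algebraic connectivity is the second entry, 0.9199. There is one zero in the spectrum, matching the 1 component. The eigenvalues sum to 32, which equals trace(L) = 2|E|.

0.9199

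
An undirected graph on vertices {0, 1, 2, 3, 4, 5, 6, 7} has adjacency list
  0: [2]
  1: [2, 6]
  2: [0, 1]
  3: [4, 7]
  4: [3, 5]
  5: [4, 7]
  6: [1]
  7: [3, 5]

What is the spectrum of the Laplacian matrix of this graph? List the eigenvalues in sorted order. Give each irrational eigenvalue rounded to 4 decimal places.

Reading degrees in the order [0, 1, 2, 3, 4, 5, 6, 7] gives [1, 2, 2, 2, 2, 2, 1, 2]; set D = diag(1, 2, 2, 2, 2, 2, 1, 2) and form L = D - A. Since every row of L sums to 0, the all-ones vector is in the kernel and 0 is an eigenvalue. The 2 zero eigenvalues correspond to the 2 connected components. The largest eigenvalue, 4, is at most the vertex count 8. The eigenvalues sum to 14, which equals trace(L) = 2|E|.

[0, 0, 0.5858, 2, 2, 2, 3.4142, 4]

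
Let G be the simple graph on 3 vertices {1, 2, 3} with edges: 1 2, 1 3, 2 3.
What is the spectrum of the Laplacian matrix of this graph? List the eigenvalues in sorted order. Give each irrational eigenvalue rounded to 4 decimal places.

[0, 3, 3]

Reading degrees in the order [1, 2, 3] gives [2, 2, 2]; set D = diag(2, 2, 2) and form L = D - A. L is symmetric positive semidefinite, so every eigenvalue is real and nonnegative. There is one zero in the spectrum, matching the 1 component.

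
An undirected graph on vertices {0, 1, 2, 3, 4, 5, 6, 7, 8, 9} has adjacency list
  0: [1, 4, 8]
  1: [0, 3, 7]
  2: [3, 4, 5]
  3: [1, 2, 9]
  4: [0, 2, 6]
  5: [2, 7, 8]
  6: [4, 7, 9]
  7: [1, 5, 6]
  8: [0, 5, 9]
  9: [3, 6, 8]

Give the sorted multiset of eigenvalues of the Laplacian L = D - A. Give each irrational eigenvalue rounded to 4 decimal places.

Reading degrees in the order [0, 1, 2, 3, 4, 5, 6, 7, 8, 9] gives [3, 3, 3, 3, 3, 3, 3, 3, 3, 3]; set D = diag(3, 3, 3, 3, 3, 3, 3, 3, 3, 3) and form L = D - A. Diagonalising L (or applying a numerical eigensolver to the 10x10 matrix) gives the spectrum above. There is one zero in the spectrum, matching the 1 component. By the matrix-tree theorem the graph has (1/10) * product of the nonzero eigenvalues = 2000 spanning trees.

[0, 2, 2, 2, 2, 2, 5, 5, 5, 5]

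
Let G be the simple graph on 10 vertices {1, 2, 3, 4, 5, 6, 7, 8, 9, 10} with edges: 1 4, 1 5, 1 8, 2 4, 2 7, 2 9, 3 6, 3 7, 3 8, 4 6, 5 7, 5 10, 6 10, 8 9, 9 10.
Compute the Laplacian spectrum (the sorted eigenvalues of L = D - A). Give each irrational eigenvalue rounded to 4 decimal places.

Each diagonal entry of L is the vertex degree and each off-diagonal entry is -1 where an edge is present, 0 otherwise; in the order [1, 2, 3, 4, 5, 6, 7, 8, 9, 10] the diagonal is [3, 3, 3, 3, 3, 3, 3, 3, 3, 3]. L is symmetric positive semidefinite, so every eigenvalue is real and nonnegative. The eigenvalues sum to 30, which equals trace(L) = 2|E|. There is one zero in the spectrum, matching the 1 component.

[0, 2, 2, 2, 2, 2, 5, 5, 5, 5]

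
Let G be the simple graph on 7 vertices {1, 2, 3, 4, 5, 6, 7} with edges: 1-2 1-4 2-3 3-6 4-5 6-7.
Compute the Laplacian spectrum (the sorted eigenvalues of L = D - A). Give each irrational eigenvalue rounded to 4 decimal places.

[0, 0.1981, 0.7530, 1.5550, 2.4450, 3.2470, 3.8019]

Each diagonal entry of L is the vertex degree and each off-diagonal entry is -1 where an edge is present, 0 otherwise; in the order [1, 2, 3, 4, 5, 6, 7] the diagonal is [2, 2, 2, 2, 1, 2, 1]. Since every row of L sums to 0, the all-ones vector is in the kernel and 0 is an eigenvalue. The single zero eigenvalue shows the graph is connected. By the matrix-tree theorem the graph has (1/7) * product of the nonzero eigenvalues = 1 spanning tree. The eigenvalues sum to 12, which equals trace(L) = 2|E|.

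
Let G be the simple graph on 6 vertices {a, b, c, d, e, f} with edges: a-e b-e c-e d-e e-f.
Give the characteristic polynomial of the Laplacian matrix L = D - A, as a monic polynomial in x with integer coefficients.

x^6 - 10x^5 + 30x^4 - 40x^3 + 25x^2 - 6x

Reading degrees in the order [a, b, c, d, e, f] gives [1, 1, 1, 1, 5, 1]; set D = diag(1, 1, 1, 1, 5, 1) and form L = D - A. Computing det(xI - L) by cofactor expansion (or equivalently via sum-over-permutations) gives x^6 - 10x^5 + 30x^4 - 40x^3 + 25x^2 - 6x. Since p(0) = det(-L) = 0, x divides p(x).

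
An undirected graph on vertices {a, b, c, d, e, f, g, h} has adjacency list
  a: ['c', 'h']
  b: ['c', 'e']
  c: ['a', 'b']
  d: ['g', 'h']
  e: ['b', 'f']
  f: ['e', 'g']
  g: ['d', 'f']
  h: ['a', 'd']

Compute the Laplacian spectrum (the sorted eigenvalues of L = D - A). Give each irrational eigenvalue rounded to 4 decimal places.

With the vertex order [a, b, c, d, e, f, g, h], the degrees are [2, 2, 2, 2, 2, 2, 2, 2], giving D = diag(2, 2, 2, 2, 2, 2, 2, 2) and L = D - A. L is symmetric positive semidefinite, so every eigenvalue is real and nonnegative. The single zero eigenvalue shows the graph is connected. By the matrix-tree theorem the graph has (1/8) * product of the nonzero eigenvalues = 8 spanning trees. The eigenvalues sum to 16, which equals trace(L) = 2|E|.

[0, 0.5858, 0.5858, 2, 2, 3.4142, 3.4142, 4]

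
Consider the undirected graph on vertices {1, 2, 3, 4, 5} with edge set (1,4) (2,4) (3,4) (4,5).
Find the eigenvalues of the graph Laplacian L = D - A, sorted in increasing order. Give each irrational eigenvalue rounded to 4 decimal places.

[0, 1, 1, 1, 5]

Each diagonal entry of L is the vertex degree and each off-diagonal entry is -1 where an edge is present, 0 otherwise; in the order [1, 2, 3, 4, 5] the diagonal is [1, 1, 1, 4, 1]. Diagonalising L (or applying a numerical eigensolver to the 5x5 matrix) gives the spectrum above. The single zero eigenvalue shows the graph is connected. By the matrix-tree theorem the graph has (1/5) * product of the nonzero eigenvalues = 1 spanning tree.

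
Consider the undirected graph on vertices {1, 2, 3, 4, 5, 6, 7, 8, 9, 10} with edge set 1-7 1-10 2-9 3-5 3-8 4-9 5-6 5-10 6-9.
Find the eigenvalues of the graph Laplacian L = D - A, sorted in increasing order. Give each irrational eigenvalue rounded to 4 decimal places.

[0, 0.1640, 0.2885, 1, 1, 1.6385, 2.3252, 3.0979, 3.9293, 4.5566]

Each diagonal entry of L is the vertex degree and each off-diagonal entry is -1 where an edge is present, 0 otherwise; in the order [1, 2, 3, 4, 5, 6, 7, 8, 9, 10] the diagonal is [2, 1, 2, 1, 3, 2, 1, 1, 3, 2]. L is symmetric positive semidefinite, so every eigenvalue is real and nonnegative. The single zero eigenvalue shows the graph is connected. The eigenvalues sum to 18, which equals trace(L) = 2|E|.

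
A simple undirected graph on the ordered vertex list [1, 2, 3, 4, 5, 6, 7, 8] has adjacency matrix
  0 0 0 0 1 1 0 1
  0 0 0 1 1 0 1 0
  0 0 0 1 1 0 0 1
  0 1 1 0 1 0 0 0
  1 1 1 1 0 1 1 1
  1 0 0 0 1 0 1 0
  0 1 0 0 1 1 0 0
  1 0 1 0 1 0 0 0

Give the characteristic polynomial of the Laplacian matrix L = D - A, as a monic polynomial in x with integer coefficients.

With the vertex order [1, 2, 3, 4, 5, 6, 7, 8], the degrees are [3, 3, 3, 3, 7, 3, 3, 3], giving D = diag(3, 3, 3, 3, 7, 3, 3, 3) and L = D - A. L has integer entries, so p(x) = det(xI - L) has integer coefficients. Expanding the determinant yields x^8 - 28x^7 + 322x^6 - 1974x^5 + 6965x^4 - 14126x^3 + 15225x^2 - 6728x. The coefficient of x^7 equals -trace(L) = -28, matching the sum of degrees. There is one zero in the spectrum, matching the 1 component. The eigenvalues sum to 28, which equals trace(L) = 2|E|.

x^8 - 28x^7 + 322x^6 - 1974x^5 + 6965x^4 - 14126x^3 + 15225x^2 - 6728x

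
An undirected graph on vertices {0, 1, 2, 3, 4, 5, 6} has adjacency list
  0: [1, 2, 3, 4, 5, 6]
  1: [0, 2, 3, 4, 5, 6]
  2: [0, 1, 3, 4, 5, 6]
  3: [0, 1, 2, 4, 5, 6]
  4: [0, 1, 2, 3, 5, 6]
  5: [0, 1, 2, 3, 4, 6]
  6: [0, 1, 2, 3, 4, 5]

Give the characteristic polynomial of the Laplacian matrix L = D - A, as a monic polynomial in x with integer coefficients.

x^7 - 42x^6 + 735x^5 - 6860x^4 + 36015x^3 - 100842x^2 + 117649x

With the vertex order [0, 1, 2, 3, 4, 5, 6], the degrees are [6, 6, 6, 6, 6, 6, 6], giving D = diag(6, 6, 6, 6, 6, 6, 6) and L = D - A. The eigenvalues of L are [0, 7, 7, 7, 7, 7, 7]; the characteristic polynomial is the product of (x - lambda_i), which multiplies out to x^7 - 42x^6 + 735x^5 - 6860x^4 + 36015x^3 - 100842x^2 + 117649x. Since p(0) = det(-L) = 0, x divides p(x). The largest eigenvalue, 7, is at most the vertex count 7.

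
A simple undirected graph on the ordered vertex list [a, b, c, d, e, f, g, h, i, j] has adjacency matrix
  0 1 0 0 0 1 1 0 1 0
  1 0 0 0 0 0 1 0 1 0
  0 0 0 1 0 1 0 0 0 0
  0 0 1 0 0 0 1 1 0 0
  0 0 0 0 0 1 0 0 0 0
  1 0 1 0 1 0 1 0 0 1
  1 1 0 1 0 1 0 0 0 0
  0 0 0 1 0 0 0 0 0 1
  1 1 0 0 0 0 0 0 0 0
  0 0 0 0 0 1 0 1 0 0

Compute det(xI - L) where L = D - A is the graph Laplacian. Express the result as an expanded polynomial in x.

x^10 - 28x^9 + 332x^8 - 2178x^7 + 8665x^6 - 21542x^5 + 33220x^4 - 30398x^3 + 14875x^2 - 2960x

Each diagonal entry of L is the vertex degree and each off-diagonal entry is -1 where an edge is present, 0 otherwise; in the order [a, b, c, d, e, f, g, h, i, j] the diagonal is [4, 3, 2, 3, 1, 5, 4, 2, 2, 2]. L has integer entries, so p(x) = det(xI - L) has integer coefficients. Expanding the determinant yields x^10 - 28x^9 + 332x^8 - 2178x^7 + 8665x^6 - 21542x^5 + 33220x^4 - 30398x^3 + 14875x^2 - 2960x. The coefficient of x^9 equals -trace(L) = -28, matching the sum of degrees.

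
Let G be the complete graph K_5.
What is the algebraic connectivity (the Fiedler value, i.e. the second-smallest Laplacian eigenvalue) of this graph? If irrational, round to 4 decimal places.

The graph has 5 vertices and degree multiset [4, 4, 4, 4, 4]; D is the diagonal matrix of degrees and L = D - A. Computing the eigenvalues of L and sorting gives [0, 5, 5, 5, 5]. The Fiedler value lambda_2 = 5 is strictly positive, so the graph is connected. The largest eigenvalue, 5, is at most the vertex count 5. There is one zero in the spectrum, matching the 1 component.

5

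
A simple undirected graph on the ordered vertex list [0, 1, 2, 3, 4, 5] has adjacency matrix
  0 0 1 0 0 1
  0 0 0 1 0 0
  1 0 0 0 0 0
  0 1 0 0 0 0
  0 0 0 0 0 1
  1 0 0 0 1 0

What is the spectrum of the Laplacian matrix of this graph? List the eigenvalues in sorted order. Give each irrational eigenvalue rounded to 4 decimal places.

Reading degrees in the order [0, 1, 2, 3, 4, 5] gives [2, 1, 1, 1, 1, 2]; set D = diag(2, 1, 1, 1, 1, 2) and form L = D - A. L is symmetric positive semidefinite, so every eigenvalue is real and nonnegative. The 2 zero eigenvalues correspond to the 2 connected components. The largest eigenvalue, 3.4142, is at most the vertex count 6. The eigenvalues sum to 8, which equals trace(L) = 2|E|.

[0, 0, 0.5858, 2, 2, 3.4142]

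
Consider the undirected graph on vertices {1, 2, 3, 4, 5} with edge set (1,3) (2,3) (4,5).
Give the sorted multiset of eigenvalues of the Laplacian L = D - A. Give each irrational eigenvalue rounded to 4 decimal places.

[0, 0, 1, 2, 3]

Reading degrees in the order [1, 2, 3, 4, 5] gives [1, 1, 2, 1, 1]; set D = diag(1, 1, 2, 1, 1) and form L = D - A. Diagonalising L (or applying a numerical eigensolver to the 5x5 matrix) gives the spectrum above. The 2 zero eigenvalues correspond to the 2 connected components. The eigenvalues sum to 6, which equals trace(L) = 2|E|. The largest eigenvalue, 3, is at most the vertex count 5.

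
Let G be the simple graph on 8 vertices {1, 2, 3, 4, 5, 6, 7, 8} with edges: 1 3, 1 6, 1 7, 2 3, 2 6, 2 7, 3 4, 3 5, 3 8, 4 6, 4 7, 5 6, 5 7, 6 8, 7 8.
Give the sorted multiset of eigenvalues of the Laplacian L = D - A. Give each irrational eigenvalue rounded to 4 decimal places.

With the vertex order [1, 2, 3, 4, 5, 6, 7, 8], the degrees are [3, 3, 5, 3, 3, 5, 5, 3], giving D = diag(3, 3, 5, 3, 3, 5, 5, 3) and L = D - A. Since every row of L sums to 0, the all-ones vector is in the kernel and 0 is an eigenvalue. There is one zero in the spectrum, matching the 1 component.

[0, 3, 3, 3, 3, 5, 5, 8]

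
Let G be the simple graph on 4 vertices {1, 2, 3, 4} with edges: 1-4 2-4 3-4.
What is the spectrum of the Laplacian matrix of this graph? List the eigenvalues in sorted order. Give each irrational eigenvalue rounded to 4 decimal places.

[0, 1, 1, 4]

Each diagonal entry of L is the vertex degree and each off-diagonal entry is -1 where an edge is present, 0 otherwise; in the order [1, 2, 3, 4] the diagonal is [1, 1, 1, 3]. Diagonalising L (or applying a numerical eigensolver to the 4x4 matrix) gives the spectrum above. The single zero eigenvalue shows the graph is connected. The largest eigenvalue, 4, is at most the vertex count 4. By the matrix-tree theorem the graph has (1/4) * product of the nonzero eigenvalues = 1 spanning tree.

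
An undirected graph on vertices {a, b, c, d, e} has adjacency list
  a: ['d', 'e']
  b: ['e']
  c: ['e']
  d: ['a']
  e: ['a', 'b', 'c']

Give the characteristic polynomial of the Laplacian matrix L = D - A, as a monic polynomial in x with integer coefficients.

x^5 - 8x^4 + 20x^3 - 18x^2 + 5x

With the vertex order [a, b, c, d, e], the degrees are [2, 1, 1, 1, 3], giving D = diag(2, 1, 1, 1, 3) and L = D - A. Computing det(xI - L) by cofactor expansion (or equivalently via sum-over-permutations) gives x^5 - 8x^4 + 20x^3 - 18x^2 + 5x. The coefficient of x^4 equals -trace(L) = -8, matching the sum of degrees. By the matrix-tree theorem the graph has (1/5) * product of the nonzero eigenvalues = 1 spanning tree.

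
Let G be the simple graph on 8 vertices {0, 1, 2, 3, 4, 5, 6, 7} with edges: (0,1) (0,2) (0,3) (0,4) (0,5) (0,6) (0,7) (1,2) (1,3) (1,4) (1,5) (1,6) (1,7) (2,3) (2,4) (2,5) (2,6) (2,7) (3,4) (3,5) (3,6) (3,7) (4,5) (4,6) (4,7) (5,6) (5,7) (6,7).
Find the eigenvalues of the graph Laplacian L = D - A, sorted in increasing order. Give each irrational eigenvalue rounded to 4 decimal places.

[0, 8, 8, 8, 8, 8, 8, 8]

With the vertex order [0, 1, 2, 3, 4, 5, 6, 7], the degrees are [7, 7, 7, 7, 7, 7, 7, 7], giving D = diag(7, 7, 7, 7, 7, 7, 7, 7) and L = D - A. Since every row of L sums to 0, the all-ones vector is in the kernel and 0 is an eigenvalue. The single zero eigenvalue shows the graph is connected. There is one zero in the spectrum, matching the 1 component.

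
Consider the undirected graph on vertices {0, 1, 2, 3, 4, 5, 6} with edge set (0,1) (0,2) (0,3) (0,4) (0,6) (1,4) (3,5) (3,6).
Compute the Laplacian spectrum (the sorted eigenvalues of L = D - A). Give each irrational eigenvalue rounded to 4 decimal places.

Each diagonal entry of L is the vertex degree and each off-diagonal entry is -1 where an edge is present, 0 otherwise; in the order [0, 1, 2, 3, 4, 5, 6] the diagonal is [5, 2, 1, 3, 2, 1, 2]. The multiplicity of 0 as a Laplacian eigenvalue equals the number of connected components. The eigenvalues sum to 16, which equals trace(L) = 2|E|. There is one zero in the spectrum, matching the 1 component.

[0, 0.5961, 1, 1.5196, 3, 3.8273, 6.0570]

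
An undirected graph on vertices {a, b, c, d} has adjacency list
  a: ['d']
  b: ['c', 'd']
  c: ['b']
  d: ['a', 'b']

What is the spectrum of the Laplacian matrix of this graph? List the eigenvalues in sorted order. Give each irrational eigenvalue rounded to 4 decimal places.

Each diagonal entry of L is the vertex degree and each off-diagonal entry is -1 where an edge is present, 0 otherwise; in the order [a, b, c, d] the diagonal is [1, 2, 1, 2]. Diagonalising L (or applying a numerical eigensolver to the 4x4 matrix) gives the spectrum above. The single zero eigenvalue shows the graph is connected. The eigenvalues sum to 6, which equals trace(L) = 2|E|.

[0, 0.5858, 2, 3.4142]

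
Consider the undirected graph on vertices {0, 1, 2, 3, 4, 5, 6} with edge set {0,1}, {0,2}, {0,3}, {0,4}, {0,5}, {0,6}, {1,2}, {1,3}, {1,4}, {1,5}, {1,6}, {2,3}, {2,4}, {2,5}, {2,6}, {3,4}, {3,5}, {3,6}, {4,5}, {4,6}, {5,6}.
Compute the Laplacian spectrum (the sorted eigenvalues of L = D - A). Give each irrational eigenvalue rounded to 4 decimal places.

[0, 7, 7, 7, 7, 7, 7]

Each diagonal entry of L is the vertex degree and each off-diagonal entry is -1 where an edge is present, 0 otherwise; in the order [0, 1, 2, 3, 4, 5, 6] the diagonal is [6, 6, 6, 6, 6, 6, 6]. Diagonalising L (or applying a numerical eigensolver to the 7x7 matrix) gives the spectrum above. The single zero eigenvalue shows the graph is connected.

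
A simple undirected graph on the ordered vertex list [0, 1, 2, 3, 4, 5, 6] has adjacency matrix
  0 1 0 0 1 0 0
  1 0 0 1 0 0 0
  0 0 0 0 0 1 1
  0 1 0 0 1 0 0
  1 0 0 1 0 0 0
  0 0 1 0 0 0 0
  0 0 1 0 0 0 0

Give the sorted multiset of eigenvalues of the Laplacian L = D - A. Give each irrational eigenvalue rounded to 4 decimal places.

Each diagonal entry of L is the vertex degree and each off-diagonal entry is -1 where an edge is present, 0 otherwise; in the order [0, 1, 2, 3, 4, 5, 6] the diagonal is [2, 2, 2, 2, 2, 1, 1]. The multiplicity of 0 as a Laplacian eigenvalue equals the number of connected components. The 2 zero eigenvalues correspond to the 2 connected components. The largest eigenvalue, 4, is at most the vertex count 7. The eigenvalues sum to 12, which equals trace(L) = 2|E|.

[0, 0, 1, 2, 2, 3, 4]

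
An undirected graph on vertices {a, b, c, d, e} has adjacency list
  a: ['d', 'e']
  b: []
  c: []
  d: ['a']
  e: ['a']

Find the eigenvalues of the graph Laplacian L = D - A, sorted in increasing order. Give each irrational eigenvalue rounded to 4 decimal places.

Each diagonal entry of L is the vertex degree and each off-diagonal entry is -1 where an edge is present, 0 otherwise; in the order [a, b, c, d, e] the diagonal is [2, 0, 0, 1, 1]. Diagonalising L (or applying a numerical eigensolver to the 5x5 matrix) gives the spectrum above. The 3 zero eigenvalues correspond to the 3 connected components. The eigenvalues sum to 4, which equals trace(L) = 2|E|. The largest eigenvalue, 3, is at most the vertex count 5.

[0, 0, 0, 1, 3]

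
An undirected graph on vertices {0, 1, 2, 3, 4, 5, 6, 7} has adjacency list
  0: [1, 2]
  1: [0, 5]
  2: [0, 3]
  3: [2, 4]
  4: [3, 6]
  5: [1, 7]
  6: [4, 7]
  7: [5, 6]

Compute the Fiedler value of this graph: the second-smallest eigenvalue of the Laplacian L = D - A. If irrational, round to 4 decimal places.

Each diagonal entry of L is the vertex degree and each off-diagonal entry is -1 where an edge is present, 0 otherwise; in the order [0, 1, 2, 3, 4, 5, 6, 7] the diagonal is [2, 2, 2, 2, 2, 2, 2, 2]. The smallest Laplacian eigenvalue is always 0. The next one, lambda_2 = 0.5858, measures how hard the graph is to disconnect: larger values mean better connectivity. There is one zero in the spectrum, matching the 1 component.

0.5858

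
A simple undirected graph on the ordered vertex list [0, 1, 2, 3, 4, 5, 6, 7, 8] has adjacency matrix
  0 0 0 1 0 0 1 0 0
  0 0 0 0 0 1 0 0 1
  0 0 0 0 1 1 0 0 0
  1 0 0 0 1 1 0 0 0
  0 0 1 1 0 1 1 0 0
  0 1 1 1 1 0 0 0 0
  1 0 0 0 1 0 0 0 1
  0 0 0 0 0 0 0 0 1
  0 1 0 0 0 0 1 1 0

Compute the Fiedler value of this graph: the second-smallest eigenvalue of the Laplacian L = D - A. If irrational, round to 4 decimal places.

With the vertex order [0, 1, 2, 3, 4, 5, 6, 7, 8], the degrees are [2, 2, 2, 3, 4, 4, 3, 1, 3], giving D = diag(2, 2, 2, 3, 4, 4, 3, 1, 3) and L = D - A. The sorted Laplacian eigenvalues are [0, 0.5565, 1.2436, 1.6133, 2.4966, 3.1500, 4.1835, 5.2489, 5.5075]; the algebraic connectivity is the second entry, 0.5565. The eigenvalues sum to 24, which equals trace(L) = 2|E|. By the matrix-tree theorem the graph has (1/9) * product of the nonzero eigenvalues = 118 spanning trees.

0.5565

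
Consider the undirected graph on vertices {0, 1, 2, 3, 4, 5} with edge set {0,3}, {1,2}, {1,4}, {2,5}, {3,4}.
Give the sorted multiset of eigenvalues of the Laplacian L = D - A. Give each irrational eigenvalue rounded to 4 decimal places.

[0, 0.2679, 1, 2, 3, 3.7321]

Each diagonal entry of L is the vertex degree and each off-diagonal entry is -1 where an edge is present, 0 otherwise; in the order [0, 1, 2, 3, 4, 5] the diagonal is [1, 2, 2, 2, 2, 1]. The multiplicity of 0 as a Laplacian eigenvalue equals the number of connected components. There is one zero in the spectrum, matching the 1 component.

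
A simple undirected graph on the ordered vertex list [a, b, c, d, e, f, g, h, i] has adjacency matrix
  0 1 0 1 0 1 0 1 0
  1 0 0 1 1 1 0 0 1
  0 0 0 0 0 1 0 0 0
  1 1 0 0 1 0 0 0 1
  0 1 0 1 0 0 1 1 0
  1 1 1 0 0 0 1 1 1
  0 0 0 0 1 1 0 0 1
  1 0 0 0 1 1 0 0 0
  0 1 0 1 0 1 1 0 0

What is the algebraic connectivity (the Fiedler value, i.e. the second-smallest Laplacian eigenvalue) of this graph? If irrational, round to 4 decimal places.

With the vertex order [a, b, c, d, e, f, g, h, i], the degrees are [4, 5, 1, 4, 4, 6, 3, 3, 4], giving D = diag(4, 5, 1, 4, 4, 6, 3, 3, 4) and L = D - A. The smallest Laplacian eigenvalue is always 0. The next one, lambda_2 = 0.9348, measures how hard the graph is to disconnect: larger values mean better connectivity. There is one zero in the spectrum, matching the 1 component. The largest eigenvalue, 7.3920, is at most the vertex count 9.

0.9348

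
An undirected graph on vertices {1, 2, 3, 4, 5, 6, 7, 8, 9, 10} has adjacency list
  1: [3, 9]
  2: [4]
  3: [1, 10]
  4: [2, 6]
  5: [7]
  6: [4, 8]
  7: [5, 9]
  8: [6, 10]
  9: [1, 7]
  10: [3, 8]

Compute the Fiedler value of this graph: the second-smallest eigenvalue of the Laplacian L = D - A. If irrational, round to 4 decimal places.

0.0979

Each diagonal entry of L is the vertex degree and each off-diagonal entry is -1 where an edge is present, 0 otherwise; in the order [1, 2, 3, 4, 5, 6, 7, 8, 9, 10] the diagonal is [2, 1, 2, 2, 1, 2, 2, 2, 2, 2]. Computing the eigenvalues of L and sorting gives [0, 0.0979, 0.3820, 0.8244, 1.3820, 2, 2.6180, 3.1756, 3.6180, 3.9021]. The Fiedler value lambda_2 = 0.0979 is strictly positive, so the graph is connected. The eigenvalues sum to 18, which equals trace(L) = 2|E|. The largest eigenvalue, 3.9021, is at most the vertex count 10.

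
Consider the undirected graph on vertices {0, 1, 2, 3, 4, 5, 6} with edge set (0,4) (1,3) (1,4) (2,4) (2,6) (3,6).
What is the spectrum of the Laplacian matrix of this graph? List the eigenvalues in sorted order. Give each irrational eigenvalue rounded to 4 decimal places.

[0, 0, 0.6972, 1.3820, 2, 3.6180, 4.3028]

Reading degrees in the order [0, 1, 2, 3, 4, 5, 6] gives [1, 2, 2, 2, 3, 0, 2]; set D = diag(1, 2, 2, 2, 3, 0, 2) and form L = D - A. Since every row of L sums to 0, the all-ones vector is in the kernel and 0 is an eigenvalue. The 2 zero eigenvalues correspond to the 2 connected components. The eigenvalues sum to 12, which equals trace(L) = 2|E|.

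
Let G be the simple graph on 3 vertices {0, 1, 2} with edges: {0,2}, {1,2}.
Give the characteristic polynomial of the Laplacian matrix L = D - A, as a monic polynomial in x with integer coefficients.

x^3 - 4x^2 + 3x

With the vertex order [0, 1, 2], the degrees are [1, 1, 2], giving D = diag(1, 1, 2) and L = D - A. L has integer entries, so p(x) = det(xI - L) has integer coefficients. Expanding the determinant yields x^3 - 4x^2 + 3x. The constant term is 0 because L is singular (the all-ones vector lies in its kernel). By the matrix-tree theorem the graph has (1/3) * product of the nonzero eigenvalues = 1 spanning tree.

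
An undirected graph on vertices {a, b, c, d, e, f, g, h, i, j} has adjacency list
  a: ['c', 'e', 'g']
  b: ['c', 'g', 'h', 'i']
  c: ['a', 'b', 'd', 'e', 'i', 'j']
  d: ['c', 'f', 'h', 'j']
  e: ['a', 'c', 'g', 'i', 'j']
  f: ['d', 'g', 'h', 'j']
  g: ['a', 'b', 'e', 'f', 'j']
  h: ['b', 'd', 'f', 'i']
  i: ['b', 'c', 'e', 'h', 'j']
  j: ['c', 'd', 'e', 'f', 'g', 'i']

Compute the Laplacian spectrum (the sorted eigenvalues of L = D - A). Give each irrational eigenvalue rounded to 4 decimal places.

Each diagonal entry of L is the vertex degree and each off-diagonal entry is -1 where an edge is present, 0 otherwise; in the order [a, b, c, d, e, f, g, h, i, j] the diagonal is [3, 4, 6, 4, 5, 4, 5, 4, 5, 6]. Since every row of L sums to 0, the all-ones vector is in the kernel and 0 is an eigenvalue. The single zero eigenvalue shows the graph is connected.

[0, 2.0938, 3.0692, 4, 4.1392, 4.9037, 5.9742, 6.6982, 7.3095, 7.8123]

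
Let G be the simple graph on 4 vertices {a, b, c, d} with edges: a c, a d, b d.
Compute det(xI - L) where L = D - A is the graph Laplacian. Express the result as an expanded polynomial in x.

With the vertex order [a, b, c, d], the degrees are [2, 1, 1, 2], giving D = diag(2, 1, 1, 2) and L = D - A. Computing det(xI - L) by cofactor expansion (or equivalently via sum-over-permutations) gives x^4 - 6x^3 + 10x^2 - 4x. Since p(0) = det(-L) = 0, x divides p(x).

x^4 - 6x^3 + 10x^2 - 4x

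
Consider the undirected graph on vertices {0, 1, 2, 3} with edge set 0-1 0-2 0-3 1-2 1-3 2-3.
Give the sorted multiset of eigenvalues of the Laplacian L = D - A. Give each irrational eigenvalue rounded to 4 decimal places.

[0, 4, 4, 4]

Each diagonal entry of L is the vertex degree and each off-diagonal entry is -1 where an edge is present, 0 otherwise; in the order [0, 1, 2, 3] the diagonal is [3, 3, 3, 3]. Diagonalising L (or applying a numerical eigensolver to the 4x4 matrix) gives the spectrum above. The single zero eigenvalue shows the graph is connected. There is one zero in the spectrum, matching the 1 component.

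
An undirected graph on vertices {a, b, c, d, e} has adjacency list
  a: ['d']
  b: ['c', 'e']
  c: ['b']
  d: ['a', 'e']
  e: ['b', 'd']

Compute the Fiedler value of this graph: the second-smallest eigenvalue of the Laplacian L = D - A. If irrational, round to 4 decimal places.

Reading degrees in the order [a, b, c, d, e] gives [1, 2, 1, 2, 2]; set D = diag(1, 2, 1, 2, 2) and form L = D - A. The smallest Laplacian eigenvalue is always 0. The next one, lambda_2 = 0.3820, measures how hard the graph is to disconnect: larger values mean better connectivity.

0.3820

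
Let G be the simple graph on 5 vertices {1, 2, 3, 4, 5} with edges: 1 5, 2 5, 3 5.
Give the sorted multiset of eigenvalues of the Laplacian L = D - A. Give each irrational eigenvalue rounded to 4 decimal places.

[0, 0, 1, 1, 4]

With the vertex order [1, 2, 3, 4, 5], the degrees are [1, 1, 1, 0, 3], giving D = diag(1, 1, 1, 0, 3) and L = D - A. L is symmetric positive semidefinite, so every eigenvalue is real and nonnegative. The 2 zero eigenvalues correspond to the 2 connected components. The eigenvalues sum to 6, which equals trace(L) = 2|E|.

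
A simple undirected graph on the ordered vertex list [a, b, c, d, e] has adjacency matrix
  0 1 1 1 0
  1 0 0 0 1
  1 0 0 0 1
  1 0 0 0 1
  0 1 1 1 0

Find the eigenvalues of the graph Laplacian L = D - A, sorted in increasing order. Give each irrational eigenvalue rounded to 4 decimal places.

With the vertex order [a, b, c, d, e], the degrees are [3, 2, 2, 2, 3], giving D = diag(3, 2, 2, 2, 3) and L = D - A. The multiplicity of 0 as a Laplacian eigenvalue equals the number of connected components. The single zero eigenvalue shows the graph is connected. The largest eigenvalue, 5, is at most the vertex count 5.

[0, 2, 2, 3, 5]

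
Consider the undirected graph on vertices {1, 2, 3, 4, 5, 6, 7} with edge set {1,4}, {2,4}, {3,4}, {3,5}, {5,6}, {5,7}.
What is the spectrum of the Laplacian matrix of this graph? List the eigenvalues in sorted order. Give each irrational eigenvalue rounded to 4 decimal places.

[0, 0.2679, 1, 1, 1.5858, 3.7321, 4.4142]

Reading degrees in the order [1, 2, 3, 4, 5, 6, 7] gives [1, 1, 2, 3, 3, 1, 1]; set D = diag(1, 1, 2, 3, 3, 1, 1) and form L = D - A. L is symmetric positive semidefinite, so every eigenvalue is real and nonnegative. The single zero eigenvalue shows the graph is connected. The eigenvalues sum to 12, which equals trace(L) = 2|E|.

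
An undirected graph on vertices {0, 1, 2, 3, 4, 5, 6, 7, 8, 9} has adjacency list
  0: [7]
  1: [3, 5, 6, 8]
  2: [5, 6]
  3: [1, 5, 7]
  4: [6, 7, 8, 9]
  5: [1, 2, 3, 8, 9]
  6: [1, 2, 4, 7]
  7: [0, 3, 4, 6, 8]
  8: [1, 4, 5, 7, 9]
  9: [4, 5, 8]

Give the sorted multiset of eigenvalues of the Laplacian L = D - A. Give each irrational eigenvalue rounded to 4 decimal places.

With the vertex order [0, 1, 2, 3, 4, 5, 6, 7, 8, 9], the degrees are [1, 4, 2, 3, 4, 5, 4, 5, 5, 3], giving D = diag(1, 4, 2, 3, 4, 5, 4, 5, 5, 3) and L = D - A. The multiplicity of 0 as a Laplacian eigenvalue equals the number of connected components. The single zero eigenvalue shows the graph is connected. By the matrix-tree theorem the graph has (1/10) * product of the nonzero eigenvalues = 5189 spanning trees.

[0, 0.8501, 1.7642, 2.2590, 2.9863, 4.0135, 4.9356, 5.7583, 6.3327, 7.1003]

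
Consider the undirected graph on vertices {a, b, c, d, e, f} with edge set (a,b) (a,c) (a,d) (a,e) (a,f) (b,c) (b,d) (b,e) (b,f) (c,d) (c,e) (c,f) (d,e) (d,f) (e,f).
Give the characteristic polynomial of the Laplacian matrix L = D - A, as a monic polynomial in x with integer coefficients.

x^6 - 30x^5 + 360x^4 - 2160x^3 + 6480x^2 - 7776x

Reading degrees in the order [a, b, c, d, e, f] gives [5, 5, 5, 5, 5, 5]; set D = diag(5, 5, 5, 5, 5, 5) and form L = D - A. The eigenvalues of L are [0, 6, 6, 6, 6, 6]; the characteristic polynomial is the product of (x - lambda_i), which multiplies out to x^6 - 30x^5 + 360x^4 - 2160x^3 + 6480x^2 - 7776x. Since p(0) = det(-L) = 0, x divides p(x).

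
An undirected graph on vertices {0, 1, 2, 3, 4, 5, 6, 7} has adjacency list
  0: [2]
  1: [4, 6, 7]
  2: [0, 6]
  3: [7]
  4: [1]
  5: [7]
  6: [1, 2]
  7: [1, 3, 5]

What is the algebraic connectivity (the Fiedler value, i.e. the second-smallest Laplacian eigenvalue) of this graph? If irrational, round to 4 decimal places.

Each diagonal entry of L is the vertex degree and each off-diagonal entry is -1 where an edge is present, 0 otherwise; in the order [0, 1, 2, 3, 4, 5, 6, 7] the diagonal is [1, 3, 2, 1, 1, 1, 2, 3]. The sorted Laplacian eigenvalues are [0, 0.2243, 0.5858, 1, 1.4108, 2.7237, 3.4142, 4.6412]; the algebraic connectivity is the second entry, 0.2243. By the matrix-tree theorem the graph has (1/8) * product of the nonzero eigenvalues = 1 spanning tree.

0.2243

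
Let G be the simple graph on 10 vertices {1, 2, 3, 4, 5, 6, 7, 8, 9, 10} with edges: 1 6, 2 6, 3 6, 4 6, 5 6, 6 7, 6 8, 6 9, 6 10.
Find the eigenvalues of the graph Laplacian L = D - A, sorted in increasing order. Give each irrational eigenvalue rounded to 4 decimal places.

[0, 1, 1, 1, 1, 1, 1, 1, 1, 10]

Each diagonal entry of L is the vertex degree and each off-diagonal entry is -1 where an edge is present, 0 otherwise; in the order [1, 2, 3, 4, 5, 6, 7, 8, 9, 10] the diagonal is [1, 1, 1, 1, 1, 9, 1, 1, 1, 1]. Since every row of L sums to 0, the all-ones vector is in the kernel and 0 is an eigenvalue. The single zero eigenvalue shows the graph is connected.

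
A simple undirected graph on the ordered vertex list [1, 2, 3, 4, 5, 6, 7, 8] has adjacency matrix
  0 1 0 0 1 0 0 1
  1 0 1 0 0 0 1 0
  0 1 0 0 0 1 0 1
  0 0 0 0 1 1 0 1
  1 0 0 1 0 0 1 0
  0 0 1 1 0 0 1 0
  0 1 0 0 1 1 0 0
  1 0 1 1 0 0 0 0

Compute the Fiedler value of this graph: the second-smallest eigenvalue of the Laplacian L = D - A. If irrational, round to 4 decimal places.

Each diagonal entry of L is the vertex degree and each off-diagonal entry is -1 where an edge is present, 0 otherwise; in the order [1, 2, 3, 4, 5, 6, 7, 8] the diagonal is [3, 3, 3, 3, 3, 3, 3, 3]. Computing the eigenvalues of L and sorting gives [0, 2, 2, 2, 4, 4, 4, 6]. The Fiedler value lambda_2 = 2 is strictly positive, so the graph is connected. By the matrix-tree theorem the graph has (1/8) * product of the nonzero eigenvalues = 384 spanning trees.

2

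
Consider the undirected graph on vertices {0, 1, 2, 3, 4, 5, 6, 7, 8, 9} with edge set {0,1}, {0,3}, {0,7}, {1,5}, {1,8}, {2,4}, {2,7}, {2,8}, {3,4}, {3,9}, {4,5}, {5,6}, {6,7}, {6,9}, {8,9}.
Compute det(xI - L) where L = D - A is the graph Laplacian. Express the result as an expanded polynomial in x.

Reading degrees in the order [0, 1, 2, 3, 4, 5, 6, 7, 8, 9] gives [3, 3, 3, 3, 3, 3, 3, 3, 3, 3]; set D = diag(3, 3, 3, 3, 3, 3, 3, 3, 3, 3) and form L = D - A. Computing det(xI - L) by cofactor expansion (or equivalently via sum-over-permutations) gives x^10 - 30x^9 + 390x^8 - 2880x^7 + 13305x^6 - 39882x^5 + 77640x^4 - 94800x^3 + 66000x^2 - 20000x. Since p(0) = det(-L) = 0, x divides p(x). There is one zero in the spectrum, matching the 1 component.

x^10 - 30x^9 + 390x^8 - 2880x^7 + 13305x^6 - 39882x^5 + 77640x^4 - 94800x^3 + 66000x^2 - 20000x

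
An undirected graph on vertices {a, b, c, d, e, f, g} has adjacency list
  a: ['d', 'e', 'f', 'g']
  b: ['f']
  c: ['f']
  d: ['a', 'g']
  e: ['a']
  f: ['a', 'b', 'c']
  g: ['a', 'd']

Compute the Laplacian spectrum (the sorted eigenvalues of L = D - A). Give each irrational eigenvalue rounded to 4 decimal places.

Each diagonal entry of L is the vertex degree and each off-diagonal entry is -1 where an edge is present, 0 otherwise; in the order [a, b, c, d, e, f, g] the diagonal is [4, 1, 1, 2, 1, 3, 2]. The multiplicity of 0 as a Laplacian eigenvalue equals the number of connected components. The single zero eigenvalue shows the graph is connected. The largest eigenvalue, 5.2618, is at most the vertex count 7. The eigenvalues sum to 14, which equals trace(L) = 2|E|.

[0, 0.3983, 1, 1, 3, 3.3399, 5.2618]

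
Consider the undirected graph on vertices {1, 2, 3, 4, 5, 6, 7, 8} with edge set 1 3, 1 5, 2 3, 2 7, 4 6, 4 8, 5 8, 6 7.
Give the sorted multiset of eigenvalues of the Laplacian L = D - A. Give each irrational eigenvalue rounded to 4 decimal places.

With the vertex order [1, 2, 3, 4, 5, 6, 7, 8], the degrees are [2, 2, 2, 2, 2, 2, 2, 2], giving D = diag(2, 2, 2, 2, 2, 2, 2, 2) and L = D - A. Diagonalising L (or applying a numerical eigensolver to the 8x8 matrix) gives the spectrum above. The single zero eigenvalue shows the graph is connected. The eigenvalues sum to 16, which equals trace(L) = 2|E|.

[0, 0.5858, 0.5858, 2, 2, 3.4142, 3.4142, 4]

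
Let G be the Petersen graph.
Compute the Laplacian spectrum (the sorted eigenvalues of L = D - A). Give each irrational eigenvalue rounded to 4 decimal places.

[0, 2, 2, 2, 2, 2, 5, 5, 5, 5]

The graph has 10 vertices and degree multiset [3, 3, 3, 3, 3, 3, 3, 3, 3, 3]; D is the diagonal matrix of degrees and L = D - A. Diagonalising L (or applying a numerical eigensolver to the 10x10 matrix) gives the spectrum above. The single zero eigenvalue shows the graph is connected. The largest eigenvalue, 5, is at most the vertex count 10.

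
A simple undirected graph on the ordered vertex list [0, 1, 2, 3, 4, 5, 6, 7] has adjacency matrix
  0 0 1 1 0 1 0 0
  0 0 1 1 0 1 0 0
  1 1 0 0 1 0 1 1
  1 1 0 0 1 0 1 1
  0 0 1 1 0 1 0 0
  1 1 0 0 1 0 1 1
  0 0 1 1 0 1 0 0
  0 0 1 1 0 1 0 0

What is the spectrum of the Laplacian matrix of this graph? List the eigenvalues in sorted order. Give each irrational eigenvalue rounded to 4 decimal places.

Reading degrees in the order [0, 1, 2, 3, 4, 5, 6, 7] gives [3, 3, 5, 5, 3, 5, 3, 3]; set D = diag(3, 3, 5, 5, 3, 5, 3, 3) and form L = D - A. Diagonalising L (or applying a numerical eigensolver to the 8x8 matrix) gives the spectrum above. The single zero eigenvalue shows the graph is connected. By the matrix-tree theorem the graph has (1/8) * product of the nonzero eigenvalues = 2025 spanning trees. The eigenvalues sum to 30, which equals trace(L) = 2|E|.

[0, 3, 3, 3, 3, 5, 5, 8]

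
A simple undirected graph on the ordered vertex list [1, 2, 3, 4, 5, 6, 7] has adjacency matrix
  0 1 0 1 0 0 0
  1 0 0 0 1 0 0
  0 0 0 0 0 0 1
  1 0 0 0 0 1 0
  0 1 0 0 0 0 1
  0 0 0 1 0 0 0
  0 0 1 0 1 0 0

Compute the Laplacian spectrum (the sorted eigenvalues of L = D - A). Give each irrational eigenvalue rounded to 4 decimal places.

[0, 0.1981, 0.7530, 1.5550, 2.4450, 3.2470, 3.8019]

Reading degrees in the order [1, 2, 3, 4, 5, 6, 7] gives [2, 2, 1, 2, 2, 1, 2]; set D = diag(2, 2, 1, 2, 2, 1, 2) and form L = D - A. The multiplicity of 0 as a Laplacian eigenvalue equals the number of connected components. The single zero eigenvalue shows the graph is connected. The eigenvalues sum to 12, which equals trace(L) = 2|E|. The largest eigenvalue, 3.8019, is at most the vertex count 7.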